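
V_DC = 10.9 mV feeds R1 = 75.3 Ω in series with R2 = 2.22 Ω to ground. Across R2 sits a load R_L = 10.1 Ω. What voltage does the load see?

V_out ≈ 0.257 mV

The load sits in parallel with R2, giving an effective lower resistance R2' = R2·R_L/(R2+R_L) = 1.820 Ω.
Voltage divider with the loaded lower leg: V_out = 10.9 × 1.820/(75.3 + 1.820) = 10.9 × 0.02360 = 0.2572 mV.
(Unloaded it would be 0.312 mV; the load pulls it down.)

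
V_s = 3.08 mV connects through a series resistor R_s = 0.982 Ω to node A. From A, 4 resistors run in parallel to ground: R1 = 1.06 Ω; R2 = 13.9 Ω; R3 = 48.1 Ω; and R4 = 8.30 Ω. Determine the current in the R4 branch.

Equivalent of the parallel group: R_p = 0.8646 Ω.
V_A = 3.08 × 0.8646/1.847 = 1.442 mV.
I(R4) = V_A / R4 = 1.442/8.30 = 0.1737 mA.

I ≈ 0.174 mA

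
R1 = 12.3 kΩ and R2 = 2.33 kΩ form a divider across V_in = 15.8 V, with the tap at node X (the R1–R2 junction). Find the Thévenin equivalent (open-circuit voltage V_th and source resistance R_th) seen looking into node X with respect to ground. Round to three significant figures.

V_th is the unloaded tap voltage: V_in · R2/(R1+R2) = 15.8 × 0.1593 = 2.516 V.
Zeroing V_in shorts the top of R1 to ground, so R_th = R1 ‖ R2 = 1.959 kΩ.

V_th ≈ 2.52 V, R_th ≈ 1.96 kΩ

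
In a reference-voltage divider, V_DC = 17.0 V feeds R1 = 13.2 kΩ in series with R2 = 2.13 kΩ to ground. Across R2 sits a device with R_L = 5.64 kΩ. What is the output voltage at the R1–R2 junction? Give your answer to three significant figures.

First combine the lower leg with the load: R2 ‖ R_L = 1.546 kΩ.
Voltage divider with the loaded lower leg: V_out = 17.0 × 1.546/(13.2 + 1.546) = 17.0 × 0.1048 = 1.782 V.
(Unloaded it would be 2.36 V; the load pulls it down.)

V_out ≈ 1.78 V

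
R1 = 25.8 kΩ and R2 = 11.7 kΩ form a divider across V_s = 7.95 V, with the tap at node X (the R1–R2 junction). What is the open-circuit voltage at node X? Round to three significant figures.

Open-circuit (no load on X): V_th = V_s · R2/(R1 + R2) = 7.95 × 11.7/(25.80 + 11.7) = 2.480 V.

V_th ≈ 2.48 V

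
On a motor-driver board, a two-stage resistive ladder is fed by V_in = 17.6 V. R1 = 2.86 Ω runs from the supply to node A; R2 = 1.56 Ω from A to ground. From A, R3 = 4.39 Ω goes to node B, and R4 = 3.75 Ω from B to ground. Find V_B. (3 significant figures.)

V_B ≈ 2.55 V

The second stage (R3 + R4 = 8.140 Ω) loads node A in parallel with R2.
R2 ‖ (R3+R4) = 1.309 Ω.
So V_A = 17.6 × 0.3140 = 5.526 V.
Stage 2 is unloaded, so V_B = V_A · R4/(R3+R4) = 5.526 × 3.75/8.140 = 2.546 V.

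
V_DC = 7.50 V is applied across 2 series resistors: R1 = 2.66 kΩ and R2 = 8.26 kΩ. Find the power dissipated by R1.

P ≈ 1.25 mW

Series current I = V_DC/ΣR = 7.50/10.92 = 0.6868 mA.
P = I²R = 0.4717 × 2.66 = 1.255 mW.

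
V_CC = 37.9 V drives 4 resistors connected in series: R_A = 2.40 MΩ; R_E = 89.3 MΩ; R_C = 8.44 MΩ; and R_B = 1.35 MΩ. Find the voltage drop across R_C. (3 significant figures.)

V ≈ 3.15 V

ΣR = 2.40 + 89.3 + 8.44 + 1.35 = 101.5 MΩ.
By the voltage-divider rule, V = 37.9 × 8.440/101.5 = 3.152 V.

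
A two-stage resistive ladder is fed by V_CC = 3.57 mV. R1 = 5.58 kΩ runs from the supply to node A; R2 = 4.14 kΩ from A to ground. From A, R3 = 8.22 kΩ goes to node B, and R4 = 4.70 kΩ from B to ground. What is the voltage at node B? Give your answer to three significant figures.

V_B ≈ 0.467 mV

The second stage (R3 + R4 = 12.92 kΩ) loads node A in parallel with R2.
R2 ‖ (R3+R4) = 3.135 kΩ.
First divider: V_A = V_CC · 3.135/(5.58 + 3.135) = 1.284 mV.
Then the unloaded second divider: V_B = V_A × R4/(R3+R4) = 1.284 × 0.3638 = 0.4672 mV.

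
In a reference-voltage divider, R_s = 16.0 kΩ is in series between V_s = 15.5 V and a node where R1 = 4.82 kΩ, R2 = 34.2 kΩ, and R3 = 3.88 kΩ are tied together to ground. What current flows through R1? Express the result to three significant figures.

Combine the parallel branches: R_p = (1/4.82 + 1/34.2 + 1/3.88)⁻¹ = 2.022 kΩ.
V_A by voltage divider: V_A = 15.5 × 2.022/(16.0 + 2.022) = 1.739 V.
I(R1) = V_A / R1 = 1.739/4.82 = 0.3609 mA.

I ≈ 0.361 mA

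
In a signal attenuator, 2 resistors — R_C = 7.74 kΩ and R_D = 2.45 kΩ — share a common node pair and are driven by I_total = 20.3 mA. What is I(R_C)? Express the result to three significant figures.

For two parallel branches, I_k = I_total · (other R)/(sum of R).
So I = 20.3 × 2.45/10.19 = 4.881 mA.

I ≈ 4.88 mA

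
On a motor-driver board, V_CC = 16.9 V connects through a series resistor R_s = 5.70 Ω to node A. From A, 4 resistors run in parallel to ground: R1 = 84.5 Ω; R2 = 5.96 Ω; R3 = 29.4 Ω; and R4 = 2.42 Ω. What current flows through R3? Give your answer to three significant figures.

Equivalent of the parallel group: R_p = 1.595 Ω.
Node voltage V_A = V_CC · R_p/(R_s + R_p) = 16.9 × 0.2187 = 3.696 V.
Branch current I = V_A/R3 = 3.696/29.4 = 0.1257 A.

I ≈ 0.126 A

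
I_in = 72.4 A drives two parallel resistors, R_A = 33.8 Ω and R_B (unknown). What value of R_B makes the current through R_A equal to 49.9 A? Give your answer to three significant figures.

R_B ≈ 75.0 Ω

The fraction through R_A equals R_B/(R_A+R_B).
With f = 0.6892, R_B = R_A · f/(1−f) = 33.8 × 2.218 = 74.96 Ω.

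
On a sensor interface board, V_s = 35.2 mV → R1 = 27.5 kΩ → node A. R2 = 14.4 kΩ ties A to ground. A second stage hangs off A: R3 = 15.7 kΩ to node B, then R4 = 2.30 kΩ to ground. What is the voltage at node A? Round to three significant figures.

V_A ≈ 7.93 mV

Looking into the second stage from A: R3 + R4 = 18.00 kΩ appears in parallel with R2.
R2 ‖ (R3+R4) = 8.000 kΩ.
V_A = 35.2 × 8.000/(27.5 + 8.000) = 7.932 mV.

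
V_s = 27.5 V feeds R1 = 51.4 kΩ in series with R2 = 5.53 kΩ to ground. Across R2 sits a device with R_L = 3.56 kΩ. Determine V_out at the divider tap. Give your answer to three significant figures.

First combine the lower leg with the load: R2 ‖ R_L = 2.166 kΩ.
Then V_out = V_s · R2'/(R1 + R2') = 27.5 × 2.166/53.57 = 1.112 V.
(Unloaded it would be 2.67 V; the load pulls it down.)

V_out ≈ 1.11 V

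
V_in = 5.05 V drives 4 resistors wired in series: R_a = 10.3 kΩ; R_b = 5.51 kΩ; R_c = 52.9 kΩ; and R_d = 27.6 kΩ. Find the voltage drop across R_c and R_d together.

Series total: ΣR = 10.3 + 5.51 + 52.9 + 27.6 = 96.31 kΩ.
R_{R_c..R_d} = 52.9 + 27.6 = 80.50 kΩ.
By the voltage-divider rule, V = 5.05 × 80.50/96.31 = 4.221 V.

V ≈ 4.22 V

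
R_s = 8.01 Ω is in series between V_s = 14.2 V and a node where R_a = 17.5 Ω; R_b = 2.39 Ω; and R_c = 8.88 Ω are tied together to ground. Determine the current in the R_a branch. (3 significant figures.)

I ≈ 0.142 A

Combine the parallel branches: R_p = (1/17.5 + 1/2.39 + 1/8.88)⁻¹ = 1.700 Ω.
V_A = 14.2 × 1.700/9.710 = 2.486 V.
I(R_a) = V_A / R_a = 2.486/17.5 = 0.1421 A.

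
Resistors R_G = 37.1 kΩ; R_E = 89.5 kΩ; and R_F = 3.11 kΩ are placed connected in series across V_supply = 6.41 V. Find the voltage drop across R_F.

V ≈ 0.154 V

Total series resistance ΣR = 37.1 + 89.5 + 3.11 = 129.7 kΩ.
V = V_supply · R/ΣR = 6.41 × 0.02398 = 0.1537 V.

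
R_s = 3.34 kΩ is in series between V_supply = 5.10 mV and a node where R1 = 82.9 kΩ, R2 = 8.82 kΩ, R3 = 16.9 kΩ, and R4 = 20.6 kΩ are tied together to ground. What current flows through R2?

I ≈ 0.325 µA

Parallel bank: R_p = 1/(1/82.9 + 1/8.82 + 1/16.9 + 1/20.6) = 4.289 kΩ.
V_A = 5.10 × 4.289/7.629 = 2.867 mV.
Branch current I = V_A/R2 = 2.867/8.82 = 0.3251 µA.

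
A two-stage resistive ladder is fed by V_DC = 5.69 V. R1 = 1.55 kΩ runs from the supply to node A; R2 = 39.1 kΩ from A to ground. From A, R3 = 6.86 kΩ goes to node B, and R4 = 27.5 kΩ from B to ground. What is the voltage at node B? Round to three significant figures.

Node A sees R2 in parallel with the series input of stage 2, R3 + R4 = 34.36 kΩ.
Effective lower resistance at A: R2 ‖ 34.36 = 18.29 kΩ.
V_A = 5.69 × 18.29/(1.55 + 18.29) = 5.245 V.
Then the unloaded second divider: V_B = V_A × R4/(R3+R4) = 5.245 × 0.8003 = 4.198 V.

V_B ≈ 4.20 V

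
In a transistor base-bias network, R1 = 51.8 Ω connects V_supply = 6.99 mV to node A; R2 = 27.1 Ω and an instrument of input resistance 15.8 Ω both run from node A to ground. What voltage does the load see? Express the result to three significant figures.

First combine the lower leg with the load: R2 ‖ R_L = 9.981 Ω.
Voltage divider with the loaded lower leg: V_out = 6.99 × 9.981/(51.8 + 9.981) = 6.99 × 0.1616 = 1.129 mV.

V_out ≈ 1.13 mV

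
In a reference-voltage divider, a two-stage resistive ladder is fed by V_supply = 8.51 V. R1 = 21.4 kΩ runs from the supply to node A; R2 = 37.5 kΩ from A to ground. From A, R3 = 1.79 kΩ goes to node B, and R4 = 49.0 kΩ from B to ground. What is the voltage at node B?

Looking into the second stage from A: R3 + R4 = 50.79 kΩ appears in parallel with R2.
Effective lower resistance at A: R2 ‖ 50.79 = 21.57 kΩ.
So V_A = 8.51 × 0.5020 = 4.272 V.
Then the unloaded second divider: V_B = V_A × R4/(R3+R4) = 4.272 × 0.9648 = 4.122 V.

V_B ≈ 4.12 V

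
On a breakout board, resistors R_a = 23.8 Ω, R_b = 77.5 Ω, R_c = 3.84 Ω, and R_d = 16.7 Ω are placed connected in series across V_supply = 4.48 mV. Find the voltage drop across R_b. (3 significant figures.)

ΣR = 23.8 + 77.5 + 3.84 + 16.7 = 121.8 Ω.
Voltage divider: V = V_supply · (77.50 / 121.8) = 4.48 × 0.6361 = 2.850 mV.

V ≈ 2.85 mV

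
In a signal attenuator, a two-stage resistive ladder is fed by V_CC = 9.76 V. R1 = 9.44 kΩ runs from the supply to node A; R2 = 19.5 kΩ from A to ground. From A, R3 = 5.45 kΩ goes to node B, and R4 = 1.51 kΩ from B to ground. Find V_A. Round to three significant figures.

V_A ≈ 3.44 V

Looking into the second stage from A: R3 + R4 = 6.960 kΩ appears in parallel with R2.
Effective lower resistance at A: R2 ‖ 6.960 = 5.129 kΩ.
First divider: V_A = V_CC · 5.129/(9.44 + 5.129) = 3.436 V.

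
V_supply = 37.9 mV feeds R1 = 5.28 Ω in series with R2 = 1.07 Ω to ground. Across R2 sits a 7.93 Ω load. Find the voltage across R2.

The load sits in parallel with R2, giving an effective lower resistance R2' = R2·R_L/(R2+R_L) = 0.9428 Ω.
Now apply the divider: V_out = 37.9 × 0.1515 = 5.742 mV.
(Unloaded it would be 6.39 mV; the load pulls it down.)

V_out ≈ 5.74 mV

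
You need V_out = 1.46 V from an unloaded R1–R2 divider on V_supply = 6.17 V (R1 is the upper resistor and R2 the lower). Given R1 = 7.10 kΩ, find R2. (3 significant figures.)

R2 ≈ 2.20 kΩ

The divider ratio is R2/(R1+R2) = 1.46/6.17 = 0.2366.
So R2 = R1 · V_out/(V_supply − V_out) = 7.10 × 1.46/(6.17 − 1.46) = 7.10 × 0.3100 = 2.201 kΩ.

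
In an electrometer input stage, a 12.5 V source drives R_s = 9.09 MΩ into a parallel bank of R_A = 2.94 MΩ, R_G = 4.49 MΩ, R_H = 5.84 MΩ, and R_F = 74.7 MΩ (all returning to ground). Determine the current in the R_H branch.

Combine the parallel branches: R_p = (1/2.94 + 1/4.49 + 1/5.84 + 1/74.7)⁻¹ = 1.338 MΩ.
Node voltage V_A = V_CC · R_p/(R_s + R_p) = 12.5 × 0.1283 = 1.604 V.
Branch current I = V_A/R_H = 1.604/5.84 = 0.2746 µA.

I ≈ 0.275 µA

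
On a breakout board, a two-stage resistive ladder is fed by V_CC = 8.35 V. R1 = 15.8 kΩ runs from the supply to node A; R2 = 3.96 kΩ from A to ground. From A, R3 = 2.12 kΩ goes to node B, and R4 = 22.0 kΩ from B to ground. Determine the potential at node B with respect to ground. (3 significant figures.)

Looking into the second stage from A: R3 + R4 = 24.12 kΩ appears in parallel with R2.
Effective lower resistance at A: R2 ‖ 24.12 = 3.402 kΩ.
So V_A = 8.35 × 0.1771 = 1.479 V.
Stage 2 is unloaded, so V_B = V_A · R4/(R3+R4) = 1.479 × 22.0/24.12 = 1.349 V.

V_B ≈ 1.35 V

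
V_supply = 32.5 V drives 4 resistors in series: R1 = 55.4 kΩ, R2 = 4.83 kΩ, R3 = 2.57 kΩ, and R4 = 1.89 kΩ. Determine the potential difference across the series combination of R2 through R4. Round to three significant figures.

V ≈ 4.67 V

ΣR = 55.4 + 4.83 + 2.57 + 1.89 = 64.69 kΩ.
R_{R2..R4} = 4.83 + 2.57 + 1.89 = 9.290 kΩ.
By the voltage-divider rule, V = 32.5 × 9.290/64.69 = 4.667 V.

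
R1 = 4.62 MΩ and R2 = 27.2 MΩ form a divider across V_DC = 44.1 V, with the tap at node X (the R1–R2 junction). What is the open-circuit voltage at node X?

V_th ≈ 37.7 V

V_th is the unloaded tap voltage: V_DC · R2/(R1+R2) = 44.1 × 0.8548 = 37.70 V.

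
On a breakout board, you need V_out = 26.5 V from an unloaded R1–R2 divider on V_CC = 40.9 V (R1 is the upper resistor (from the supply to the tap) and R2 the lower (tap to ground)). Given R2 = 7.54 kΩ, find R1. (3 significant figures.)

R1 ≈ 4.10 kΩ

Required fraction k = V_out/V_CC = 0.6479.
R1 = R2·(1/k − 1) = 7.54 × 0.5434 = 4.097 kΩ.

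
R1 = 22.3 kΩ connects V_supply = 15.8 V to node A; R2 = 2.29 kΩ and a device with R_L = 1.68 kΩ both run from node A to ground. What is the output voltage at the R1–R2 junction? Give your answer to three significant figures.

V_out ≈ 0.658 V

The load sits in parallel with R2, giving an effective lower resistance R2' = R2·R_L/(R2+R_L) = 0.9691 kΩ.
Voltage divider with the loaded lower leg: V_out = 15.8 × 0.9691/(22.3 + 0.9691) = 15.8 × 0.04165 = 0.6580 V.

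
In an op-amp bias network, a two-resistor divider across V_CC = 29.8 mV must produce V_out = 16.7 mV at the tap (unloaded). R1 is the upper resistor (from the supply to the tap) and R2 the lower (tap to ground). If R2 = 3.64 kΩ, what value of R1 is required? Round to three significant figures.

The divider ratio is R2/(R1+R2) = 16.7/29.8 = 0.5604.
Rearranging, R1 = R2·(1−k)/k = 3.64 × 0.7844 = 2.855 kΩ.

R1 ≈ 2.86 kΩ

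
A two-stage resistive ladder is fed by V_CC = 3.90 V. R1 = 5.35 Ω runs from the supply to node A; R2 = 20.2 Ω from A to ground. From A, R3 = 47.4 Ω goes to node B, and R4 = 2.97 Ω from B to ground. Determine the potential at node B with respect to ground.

Looking into the second stage from A: R3 + R4 = 50.37 Ω appears in parallel with R2.
Effective lower resistance at A: R2 ‖ 50.37 = 14.42 Ω.
V_A = 3.90 × 14.42/(5.35 + 14.42) = 2.845 V.
Stage 2 is unloaded, so V_B = V_A · R4/(R3+R4) = 2.845 × 2.97/50.37 = 0.1677 V.

V_B ≈ 0.168 V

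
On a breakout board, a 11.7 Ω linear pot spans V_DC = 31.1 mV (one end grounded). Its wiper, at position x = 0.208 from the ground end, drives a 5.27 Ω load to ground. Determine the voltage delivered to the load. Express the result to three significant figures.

V_out ≈ 4.74 mV

The pot divides into 9.266 Ω above the wiper and 2.434 Ω below.
(x·R_p) ‖ R_L = 1.665 Ω.
Then V_out = V_DC · 1.665/(9.266 + 1.665) = 4.737 mV.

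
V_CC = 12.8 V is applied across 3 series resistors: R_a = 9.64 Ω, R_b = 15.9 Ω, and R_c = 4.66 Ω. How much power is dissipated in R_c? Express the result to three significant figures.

P ≈ 0.837 W

Series current I = V_CC/ΣR = 12.8/30.20 = 0.4238 A.
P(R_c) = I²·R_c = (0.4238)² × 4.66 = 0.8371 W.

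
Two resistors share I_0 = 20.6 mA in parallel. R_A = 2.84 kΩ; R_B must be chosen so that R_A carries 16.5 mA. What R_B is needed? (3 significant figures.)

Two-branch current divider: I_A = I_0 · R_B/(R_A + R_B).
With f = 0.8010, R_B = R_A · f/(1−f) = 2.84 × 4.024 = 11.43 kΩ.

R_B ≈ 11.4 kΩ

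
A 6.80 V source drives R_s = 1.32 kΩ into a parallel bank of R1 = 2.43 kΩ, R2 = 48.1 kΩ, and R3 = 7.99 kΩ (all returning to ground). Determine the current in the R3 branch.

I ≈ 0.490 mA

Parallel bank: R_p = 1/(1/2.43 + 1/48.1 + 1/7.99) = 1.794 kΩ.
Node voltage V_A = V_s · R_p/(R_s + R_p) = 6.80 × 0.5761 = 3.917 V.
I(R3) = V_A / R3 = 3.917/7.99 = 0.4903 mA.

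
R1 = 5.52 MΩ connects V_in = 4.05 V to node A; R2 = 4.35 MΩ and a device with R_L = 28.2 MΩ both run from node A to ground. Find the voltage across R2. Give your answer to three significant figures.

First combine the lower leg with the load: R2 ‖ R_L = 3.769 MΩ.
Then V_out = V_in · R2'/(R1 + R2') = 4.05 × 3.769/9.289 = 1.643 V.

V_out ≈ 1.64 V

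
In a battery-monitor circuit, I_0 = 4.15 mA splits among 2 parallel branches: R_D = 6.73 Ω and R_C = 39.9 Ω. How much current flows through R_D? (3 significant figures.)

I ≈ 3.55 mA

For two parallel branches, I_k = I_0 · (other R)/(sum of R).
I(R_D) = 4.15 × 39.9/(6.73 + 39.9) = 4.15 × 0.8557 = 3.551 mA.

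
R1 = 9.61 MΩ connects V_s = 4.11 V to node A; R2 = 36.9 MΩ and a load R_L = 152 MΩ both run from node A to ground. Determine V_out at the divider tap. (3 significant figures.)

V_out ≈ 3.11 V

The load sits in parallel with R2, giving an effective lower resistance R2' = R2·R_L/(R2+R_L) = 29.69 MΩ.
Voltage divider with the loaded lower leg: V_out = 4.11 × 29.69/(9.61 + 29.69) = 4.11 × 0.7555 = 3.105 V.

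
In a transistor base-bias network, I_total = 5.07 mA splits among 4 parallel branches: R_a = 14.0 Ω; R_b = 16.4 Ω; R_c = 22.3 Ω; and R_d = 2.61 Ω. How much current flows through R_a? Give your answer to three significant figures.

ΣG = 1/14.0 + 1/16.4 + 1/22.3 + 1/2.61 = 0.5604.
By the current-divider rule, I = I_total · G_k/ΣG = 5.07 × 0.1275 = 0.6462 mA.

I ≈ 0.646 mA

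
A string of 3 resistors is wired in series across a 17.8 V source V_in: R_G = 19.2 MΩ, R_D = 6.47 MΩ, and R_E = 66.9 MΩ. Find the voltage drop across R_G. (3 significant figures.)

V ≈ 3.69 V

Total series resistance ΣR = 19.2 + 6.47 + 66.9 = 92.57 MΩ.
Voltage divider: V = V_in · (19.20 / 92.57) = 17.8 × 0.2074 = 3.692 V.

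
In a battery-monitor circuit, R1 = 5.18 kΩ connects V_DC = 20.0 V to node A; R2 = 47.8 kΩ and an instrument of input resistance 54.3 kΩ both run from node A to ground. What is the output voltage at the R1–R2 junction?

R2 ‖ R_L = (47.8 × 54.3)/(47.8 + 54.3) = 25.42 kΩ.
Voltage divider with the loaded lower leg: V_out = 20.0 × 25.42/(5.18 + 25.42) = 20.0 × 0.8307 = 16.61 V.
(Unloaded it would be 18.0 V; the load pulls it down.)

V_out ≈ 16.6 V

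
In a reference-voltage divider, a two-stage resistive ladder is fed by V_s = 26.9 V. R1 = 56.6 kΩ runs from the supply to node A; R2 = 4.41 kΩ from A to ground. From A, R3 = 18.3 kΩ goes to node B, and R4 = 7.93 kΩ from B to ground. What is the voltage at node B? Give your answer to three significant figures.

V_B ≈ 0.509 V

The second stage (R3 + R4 = 26.23 kΩ) loads node A in parallel with R2.
Effective lower resistance at A: R2 ‖ 26.23 = 3.775 kΩ.
So V_A = 26.9 × 0.06253 = 1.682 V.
Then the unloaded second divider: V_B = V_A × R4/(R3+R4) = 1.682 × 0.3023 = 0.5085 V.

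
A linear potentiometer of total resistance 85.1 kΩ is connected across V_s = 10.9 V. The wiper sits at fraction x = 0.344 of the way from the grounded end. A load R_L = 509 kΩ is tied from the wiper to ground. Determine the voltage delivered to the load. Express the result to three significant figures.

Lower segment x·R_p = 29.27 kΩ; upper segment (1−x)·R_p = 55.83 kΩ.
R_L loads the lower segment: effective lower R = 27.68 kΩ.
V_out = 10.9 × 27.68/(55.83 + 27.68) = 3.613 V.
(Unloaded: V_out = x·V_s = 3.75 V.)

V_out ≈ 3.61 V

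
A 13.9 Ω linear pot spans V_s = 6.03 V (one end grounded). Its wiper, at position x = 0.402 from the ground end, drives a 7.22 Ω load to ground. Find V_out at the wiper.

The pot divides into 8.312 Ω above the wiper and 5.588 Ω below.
R_L loads the lower segment: effective lower R = 3.150 Ω.
Loaded-divider output: V_out = 6.03 × 0.2748 = 1.657 V.
(Unloaded: V_out = x·V_s = 2.42 V.)

V_out ≈ 1.66 V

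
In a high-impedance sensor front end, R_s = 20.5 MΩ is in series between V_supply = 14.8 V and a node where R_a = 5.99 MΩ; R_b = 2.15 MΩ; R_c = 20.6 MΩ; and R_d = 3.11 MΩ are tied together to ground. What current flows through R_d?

Parallel bank: R_p = 1/(1/5.99 + 1/2.15 + 1/20.6 + 1/3.11) = 0.9979 MΩ.
Node voltage V_A = V_supply · R_p/(R_s + R_p) = 14.8 × 0.04642 = 0.6870 V.
I(R_d) = V_A / R_d = 0.6870/3.11 = 0.2209 µA.
(Check via current divider: I_total = 0.6884 µA; share G_k/ΣG = 0.3209 → same result.)

I ≈ 0.221 µA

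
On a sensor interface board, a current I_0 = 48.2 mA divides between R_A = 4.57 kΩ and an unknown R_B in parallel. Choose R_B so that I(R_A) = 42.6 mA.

The fraction through R_A equals R_B/(R_A+R_B).
With f = 0.8838, R_B = R_A · f/(1−f) = 4.57 × 7.607 = 34.76 kΩ.

R_B ≈ 34.8 kΩ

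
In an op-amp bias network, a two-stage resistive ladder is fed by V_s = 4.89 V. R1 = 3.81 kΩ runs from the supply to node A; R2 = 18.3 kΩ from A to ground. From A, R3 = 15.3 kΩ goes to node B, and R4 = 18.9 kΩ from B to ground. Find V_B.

V_B ≈ 2.05 V

Node A sees R2 in parallel with the series input of stage 2, R3 + R4 = 34.20 kΩ.
R2 ‖ (R3+R4) = 11.92 kΩ.
V_A = 4.89 × 11.92/(3.81 + 11.92) = 3.706 V.
Then the unloaded second divider: V_B = V_A × R4/(R3+R4) = 3.706 × 0.5526 = 2.048 V.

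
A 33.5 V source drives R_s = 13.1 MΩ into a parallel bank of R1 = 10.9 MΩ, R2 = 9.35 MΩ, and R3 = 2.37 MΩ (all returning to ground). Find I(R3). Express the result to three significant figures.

I ≈ 1.55 µA

Combine the parallel branches: R_p = (1/10.9 + 1/9.35 + 1/2.37)⁻¹ = 1.611 MΩ.
Node voltage V_A = V_in · R_p/(R_s + R_p) = 33.5 × 0.1095 = 3.669 V.
Branch current I = V_A/R3 = 3.669/2.37 = 1.548 µA.
(Check via current divider: I_total = 2.277 µA; share G_k/ΣG = 0.6799 → same result.)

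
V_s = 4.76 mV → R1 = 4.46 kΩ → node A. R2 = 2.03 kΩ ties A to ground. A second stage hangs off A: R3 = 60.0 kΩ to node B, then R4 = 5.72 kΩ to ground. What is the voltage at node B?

Looking into the second stage from A: R3 + R4 = 65.72 kΩ appears in parallel with R2.
Effective lower resistance at A: R2 ‖ 65.72 = 1.969 kΩ.
So V_A = 4.76 × 0.3063 = 1.458 mV.
Stage 2 is unloaded, so V_B = V_A · R4/(R3+R4) = 1.458 × 5.72/65.72 = 0.1269 mV.

V_B ≈ 0.127 mV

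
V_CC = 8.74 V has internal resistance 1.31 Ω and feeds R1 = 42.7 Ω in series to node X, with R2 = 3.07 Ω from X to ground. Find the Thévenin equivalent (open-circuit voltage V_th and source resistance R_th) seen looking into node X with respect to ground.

V_th ≈ 0.570 V, R_th ≈ 2.87 Ω

R1' = 1.31 + 42.7 = 44.01 Ω (source resistance + R1).
V_th is the unloaded tap voltage: V_CC · R2/(R1'+R2) = 8.74 × 0.06521 = 0.5699 V.
With V_CC suppressed (replaced by a short), R_th = R1' ‖ R2 = (44.01 × 3.07)/(44.01 + 3.07) = 2.870 Ω.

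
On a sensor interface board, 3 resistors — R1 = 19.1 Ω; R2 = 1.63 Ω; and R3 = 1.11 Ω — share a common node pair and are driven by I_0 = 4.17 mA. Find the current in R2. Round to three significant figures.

I ≈ 1.63 mA

Total conductance ΣG = 1/19.1 + 1/1.63 + 1/1.11 = 1.567 (units of 1/Ω).
R2 takes the fraction G_k/ΣG = 0.6135/1.567 = 0.3916, so I = 4.17 × 0.3916 = 1.633 mA.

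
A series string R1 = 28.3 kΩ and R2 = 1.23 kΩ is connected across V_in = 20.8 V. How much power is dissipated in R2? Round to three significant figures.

The common current is I = 20.8/29.53 = 0.7044 mA.
V(R2) = I·R = 0.8664 V; P = V·I = 0.8664 × 0.7044 = 0.6102 mW.

P ≈ 0.610 mW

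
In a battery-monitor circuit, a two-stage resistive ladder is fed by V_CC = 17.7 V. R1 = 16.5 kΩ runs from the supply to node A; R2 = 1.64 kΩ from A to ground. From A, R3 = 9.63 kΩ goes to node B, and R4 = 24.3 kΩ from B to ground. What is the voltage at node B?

Node A sees R2 in parallel with the series input of stage 2, R3 + R4 = 33.93 kΩ.
Effective lower resistance at A: R2 ‖ 33.93 = 1.564 kΩ.
First divider: V_A = V_CC · 1.564/(16.5 + 1.564) = 1.533 V.
Then the unloaded second divider: V_B = V_A × R4/(R3+R4) = 1.533 × 0.7162 = 1.098 V.

V_B ≈ 1.10 V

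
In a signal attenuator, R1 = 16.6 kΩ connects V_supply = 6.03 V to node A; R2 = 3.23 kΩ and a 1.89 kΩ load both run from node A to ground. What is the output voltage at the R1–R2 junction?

V_out ≈ 0.404 V

The load sits in parallel with R2, giving an effective lower resistance R2' = R2·R_L/(R2+R_L) = 1.192 kΩ.
Then V_out = V_supply · R2'/(R1 + R2') = 6.03 × 1.192/17.79 = 0.4041 V.
(Unloaded it would be 0.982 V; the load pulls it down.)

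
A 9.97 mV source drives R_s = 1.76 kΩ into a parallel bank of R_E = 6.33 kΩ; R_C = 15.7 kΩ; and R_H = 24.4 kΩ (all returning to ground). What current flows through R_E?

Equivalent of the parallel group: R_p = 3.807 kΩ.
Node voltage V_A = V_supply · R_p/(R_s + R_p) = 9.97 × 0.6839 = 6.818 mV.
Branch current I = V_A/R_E = 6.818/6.33 = 1.077 µA.
(Check via current divider: I_total = 1.791 µA; share G_k/ΣG = 0.6015 → same result.)

I ≈ 1.08 µA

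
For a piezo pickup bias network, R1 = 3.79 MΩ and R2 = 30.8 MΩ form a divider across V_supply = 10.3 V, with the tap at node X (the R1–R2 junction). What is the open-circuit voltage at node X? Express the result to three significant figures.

V_th ≈ 9.17 V

Open-circuit (no load on X): V_th = V_supply · R2/(R1 + R2) = 10.3 × 30.8/(3.790 + 30.8) = 9.171 V.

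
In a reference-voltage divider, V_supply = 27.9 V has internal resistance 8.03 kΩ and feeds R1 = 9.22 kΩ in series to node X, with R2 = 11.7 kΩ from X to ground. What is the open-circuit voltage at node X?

V_th ≈ 11.3 V

R1' = 8.03 + 9.22 = 17.25 kΩ (source resistance + R1).
V_th is the unloaded tap voltage: V_supply · R2/(R1'+R2) = 27.9 × 0.4041 = 11.28 V.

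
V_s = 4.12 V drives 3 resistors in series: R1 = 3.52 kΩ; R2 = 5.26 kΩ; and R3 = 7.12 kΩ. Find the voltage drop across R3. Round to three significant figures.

Series total: ΣR = 3.52 + 5.26 + 7.12 = 15.90 kΩ.
By the voltage-divider rule, V = 4.12 × 7.120/15.90 = 1.845 V.

V ≈ 1.84 V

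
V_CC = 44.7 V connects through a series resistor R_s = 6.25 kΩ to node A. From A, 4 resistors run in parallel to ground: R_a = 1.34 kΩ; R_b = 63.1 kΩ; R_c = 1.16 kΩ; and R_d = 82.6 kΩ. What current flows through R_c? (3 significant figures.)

Parallel bank: R_p = 1/(1/1.34 + 1/63.1 + 1/1.16 + 1/82.6) = 0.6111 kΩ.
Node voltage V_A = V_CC · R_p/(R_s + R_p) = 44.7 × 0.08907 = 3.982 V.
I(R_c) = V_A / R_c = 3.982/1.16 = 3.432 mA.
(Equivalently: I_total = 6.515 mA, then current-divider fraction G_k/ΣG = 0.5268.)

I ≈ 3.43 mA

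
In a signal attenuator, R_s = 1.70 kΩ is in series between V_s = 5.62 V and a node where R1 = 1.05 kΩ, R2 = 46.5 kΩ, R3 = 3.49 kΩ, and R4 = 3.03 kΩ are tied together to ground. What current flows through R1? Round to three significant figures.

Parallel bank: R_p = 1/(1/1.05 + 1/46.5 + 1/3.49 + 1/3.03) = 0.6288 kΩ.
V_A by voltage divider: V_A = 5.62 × 0.6288/(1.70 + 0.6288) = 1.517 V.
Branch current I = V_A/R1 = 1.517/1.05 = 1.445 mA.

I ≈ 1.45 mA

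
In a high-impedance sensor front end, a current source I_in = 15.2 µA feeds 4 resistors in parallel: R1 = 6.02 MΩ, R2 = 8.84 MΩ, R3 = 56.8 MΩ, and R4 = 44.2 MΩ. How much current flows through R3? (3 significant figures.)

Total conductance ΣG = 1/6.02 + 1/8.84 + 1/56.8 + 1/44.2 = 0.3195 (units of 1/MΩ).
By the current-divider rule, I = I_in · G_k/ΣG = 15.2 × 0.05511 = 0.8377 µA.

I ≈ 0.838 µA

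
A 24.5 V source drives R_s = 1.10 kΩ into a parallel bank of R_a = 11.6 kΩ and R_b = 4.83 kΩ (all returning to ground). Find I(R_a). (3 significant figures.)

Combine the parallel branches: R_p = (1/11.6 + 1/4.83)⁻¹ = 3.410 kΩ.
V_A = 24.5 × 3.410/4.510 = 18.52 V.
Branch current I = V_A/R_a = 18.52/11.6 = 1.597 mA.

I ≈ 1.60 mA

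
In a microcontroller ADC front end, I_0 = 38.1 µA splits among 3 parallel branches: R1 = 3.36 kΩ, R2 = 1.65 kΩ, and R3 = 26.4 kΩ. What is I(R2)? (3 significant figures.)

ΣG = 1/3.36 + 1/1.65 + 1/26.4 = 0.9416.
By the current-divider rule, I = I_0 · G_k/ΣG = 38.1 × 0.6437 = 24.52 µA.

I ≈ 24.5 µA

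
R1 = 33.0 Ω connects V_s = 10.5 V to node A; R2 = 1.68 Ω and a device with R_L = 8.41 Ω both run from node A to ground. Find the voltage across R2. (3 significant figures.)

R2 ‖ R_L = (1.68 × 8.41)/(1.68 + 8.41) = 1.400 Ω.
Then V_out = V_s · R2'/(R1 + R2') = 10.5 × 1.400/34.40 = 0.4274 V.

V_out ≈ 0.427 V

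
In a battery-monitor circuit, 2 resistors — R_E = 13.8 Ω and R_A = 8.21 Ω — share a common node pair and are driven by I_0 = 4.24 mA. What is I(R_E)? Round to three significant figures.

With just two branches, the current splits inversely with resistance.
I(R_E) = 4.24 × 8.21/(13.8 + 8.21) = 4.24 × 0.3730 = 1.582 mA.

I ≈ 1.58 mA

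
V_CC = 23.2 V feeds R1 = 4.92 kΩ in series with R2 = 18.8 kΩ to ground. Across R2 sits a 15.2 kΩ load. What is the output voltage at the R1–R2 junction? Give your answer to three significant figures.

The load sits in parallel with R2, giving an effective lower resistance R2' = R2·R_L/(R2+R_L) = 8.405 kΩ.
Then V_out = V_CC · R2'/(R1 + R2') = 23.2 × 8.405/13.32 = 14.63 V.
(Unloaded it would be 18.4 V; the load pulls it down.)

V_out ≈ 14.6 V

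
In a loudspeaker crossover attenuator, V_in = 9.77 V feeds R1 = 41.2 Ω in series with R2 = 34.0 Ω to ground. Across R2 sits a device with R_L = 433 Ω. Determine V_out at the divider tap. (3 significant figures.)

V_out ≈ 4.24 V

The load sits in parallel with R2, giving an effective lower resistance R2' = R2·R_L/(R2+R_L) = 31.52 Ω.
Now apply the divider: V_out = 9.77 × 0.4335 = 4.235 V.
(Unloaded it would be 4.42 V; the load pulls it down.)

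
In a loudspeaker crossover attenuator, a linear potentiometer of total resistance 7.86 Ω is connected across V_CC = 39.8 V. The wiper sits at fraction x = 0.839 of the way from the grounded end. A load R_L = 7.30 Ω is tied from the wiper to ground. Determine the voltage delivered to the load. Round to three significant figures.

Split the track: R_lower = x·R_p = 6.595 Ω, R_upper = (1−x)·R_p = 1.265 Ω.
Lower segment in parallel with the load: 6.595 ‖ 7.30 = 3.465 Ω.
Then V_out = V_CC · 3.465/(1.265 + 3.465) = 29.15 V.

V_out ≈ 29.2 V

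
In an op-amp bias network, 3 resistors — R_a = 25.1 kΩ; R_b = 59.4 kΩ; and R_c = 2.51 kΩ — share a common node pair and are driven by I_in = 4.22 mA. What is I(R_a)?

ΣG = 1/25.1 + 1/59.4 + 1/2.51 = 0.4551.
By the current-divider rule, I = I_in · G_k/ΣG = 4.22 × 0.08755 = 0.3694 mA.

I ≈ 0.369 mA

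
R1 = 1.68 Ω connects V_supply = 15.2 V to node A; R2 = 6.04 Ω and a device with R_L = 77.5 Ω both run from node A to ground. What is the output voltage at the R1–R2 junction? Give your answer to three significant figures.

R2 ‖ R_L = (6.04 × 77.5)/(6.04 + 77.5) = 5.603 Ω.
Now apply the divider: V_out = 15.2 × 0.7693 = 11.69 V.
(Unloaded it would be 11.9 V; the load pulls it down.)

V_out ≈ 11.7 V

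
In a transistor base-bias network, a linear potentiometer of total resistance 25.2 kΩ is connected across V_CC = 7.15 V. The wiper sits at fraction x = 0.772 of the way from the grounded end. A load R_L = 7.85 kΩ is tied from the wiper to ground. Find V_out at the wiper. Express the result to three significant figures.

V_out ≈ 3.53 V

The pot divides into 5.746 kΩ above the wiper and 19.45 kΩ below.
(x·R_p) ‖ R_L = 5.593 kΩ.
Then V_out = V_CC · 5.593/(5.746 + 5.593) = 3.527 V.
(Unloaded: V_out = x·V_CC = 5.52 V.)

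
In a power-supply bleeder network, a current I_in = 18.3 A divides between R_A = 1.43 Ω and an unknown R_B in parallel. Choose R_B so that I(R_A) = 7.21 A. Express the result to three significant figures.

The fraction through R_A equals R_B/(R_A+R_B).
7.21/18.3 = R_B/(R_A + R_B) → R_B = R_A · (0.3940)/(1 − 0.3940) = 1.43 × 0.6501 = 0.9297 Ω.

R_B ≈ 0.930 Ω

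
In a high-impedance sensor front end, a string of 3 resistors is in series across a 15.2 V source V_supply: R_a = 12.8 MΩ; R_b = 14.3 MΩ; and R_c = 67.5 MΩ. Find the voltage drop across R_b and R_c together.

V ≈ 13.1 V

ΣR = 12.8 + 14.3 + 67.5 = 94.60 MΩ.
R_{R_b..R_c} = 14.3 + 67.5 = 81.80 MΩ.
V = V_supply · R/ΣR = 15.2 × 0.8647 = 13.14 V.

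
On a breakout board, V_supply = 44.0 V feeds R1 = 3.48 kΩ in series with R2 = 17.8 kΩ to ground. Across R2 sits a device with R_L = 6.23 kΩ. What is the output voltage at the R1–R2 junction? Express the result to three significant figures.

The load sits in parallel with R2, giving an effective lower resistance R2' = R2·R_L/(R2+R_L) = 4.615 kΩ.
Voltage divider with the loaded lower leg: V_out = 44.0 × 4.615/(3.48 + 4.615) = 44.0 × 0.5701 = 25.08 V.

V_out ≈ 25.1 V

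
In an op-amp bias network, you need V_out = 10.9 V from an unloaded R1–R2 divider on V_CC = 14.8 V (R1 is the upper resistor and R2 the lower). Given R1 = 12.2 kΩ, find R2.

Required fraction k = V_out/V_CC = 0.7365.
R2 = R1 · 0.7365/(1 − 0.7365) = 34.10 kΩ.

R2 ≈ 34.1 kΩ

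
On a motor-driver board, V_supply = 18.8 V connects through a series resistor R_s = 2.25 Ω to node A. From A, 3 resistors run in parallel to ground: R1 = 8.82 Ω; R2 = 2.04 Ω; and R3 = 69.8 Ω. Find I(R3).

Parallel bank: R_p = 1/(1/8.82 + 1/2.04 + 1/69.8) = 1.618 Ω.
Node voltage V_A = V_supply · R_p/(R_s + R_p) = 18.8 × 0.4184 = 7.865 V.
I(R3) = V_A / R3 = 7.865/69.8 = 0.1127 A.

I ≈ 0.113 A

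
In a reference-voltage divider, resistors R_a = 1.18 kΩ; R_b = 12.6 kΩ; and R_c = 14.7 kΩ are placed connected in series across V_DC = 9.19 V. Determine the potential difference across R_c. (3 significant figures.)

Total series resistance ΣR = 1.18 + 12.6 + 14.7 = 28.48 kΩ.
V = V_DC · R/ΣR = 9.19 × 0.5162 = 4.743 V.

V ≈ 4.74 V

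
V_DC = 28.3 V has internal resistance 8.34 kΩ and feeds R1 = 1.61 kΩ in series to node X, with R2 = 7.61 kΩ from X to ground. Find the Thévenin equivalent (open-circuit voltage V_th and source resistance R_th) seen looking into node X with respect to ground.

V_th ≈ 12.3 V, R_th ≈ 4.31 kΩ

R1' = 8.34 + 1.61 = 9.950 kΩ (source resistance + R1).
Open-circuit (no load on X): V_th = V_DC · R2/(R1' + R2) = 28.3 × 7.61/(9.950 + 7.61) = 12.26 V.
With V_DC suppressed (replaced by a short), R_th = R1' ‖ R2 = (9.950 × 7.61)/(9.950 + 7.61) = 4.312 kΩ.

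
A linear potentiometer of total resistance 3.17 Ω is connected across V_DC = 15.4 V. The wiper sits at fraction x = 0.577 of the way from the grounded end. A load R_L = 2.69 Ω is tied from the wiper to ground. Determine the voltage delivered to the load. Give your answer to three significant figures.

The pot divides into 1.341 Ω above the wiper and 1.829 Ω below.
R_L loads the lower segment: effective lower R = 1.089 Ω.
V_out = 15.4 × 1.089/(1.341 + 1.089) = 6.901 V.

V_out ≈ 6.90 V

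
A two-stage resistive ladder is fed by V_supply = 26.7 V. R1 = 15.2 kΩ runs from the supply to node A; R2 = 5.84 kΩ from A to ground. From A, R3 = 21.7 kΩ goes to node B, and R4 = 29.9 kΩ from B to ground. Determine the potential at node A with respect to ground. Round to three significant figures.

Looking into the second stage from A: R3 + R4 = 51.60 kΩ appears in parallel with R2.
Effective lower resistance at A: R2 ‖ 51.60 = 5.246 kΩ.
First divider: V_A = V_supply · 5.246/(15.2 + 5.246) = 6.851 V.

V_A ≈ 6.85 V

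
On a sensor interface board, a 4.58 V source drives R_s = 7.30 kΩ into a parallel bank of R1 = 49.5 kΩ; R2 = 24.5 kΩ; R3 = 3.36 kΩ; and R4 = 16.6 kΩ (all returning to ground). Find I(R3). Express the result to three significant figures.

I ≈ 0.336 mA

Combine the parallel branches: R_p = (1/49.5 + 1/24.5 + 1/3.36 + 1/16.6)⁻¹ = 2.387 kΩ.
Node voltage V_A = V_DC · R_p/(R_s + R_p) = 4.58 × 0.2464 = 1.129 V.
Branch current I = V_A/R3 = 1.129/3.36 = 0.3359 mA.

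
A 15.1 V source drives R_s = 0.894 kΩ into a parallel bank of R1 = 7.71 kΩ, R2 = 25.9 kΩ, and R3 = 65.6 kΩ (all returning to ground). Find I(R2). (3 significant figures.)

I ≈ 0.501 mA

Combine the parallel branches: R_p = (1/7.71 + 1/25.9 + 1/65.6)⁻¹ = 5.448 kΩ.
V_A = 15.1 × 5.448/6.342 = 12.97 V.
Branch current I = V_A/R2 = 12.97/25.9 = 0.5008 mA.
(Equivalently: I_total = 2.381 mA, then current-divider fraction G_k/ΣG = 0.2103.)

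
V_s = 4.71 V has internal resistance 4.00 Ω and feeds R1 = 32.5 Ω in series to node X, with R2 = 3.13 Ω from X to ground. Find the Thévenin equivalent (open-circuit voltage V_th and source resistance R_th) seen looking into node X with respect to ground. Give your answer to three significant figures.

R1' = 4.00 + 32.5 = 36.50 Ω (source resistance + R1).
Open-circuit (no load on X): V_th = V_s · R2/(R1' + R2) = 4.71 × 3.13/(36.50 + 3.13) = 0.3720 V.
With V_s suppressed (replaced by a short), R_th = R1' ‖ R2 = (36.50 × 3.13)/(36.50 + 3.13) = 2.883 Ω.

V_th ≈ 0.372 V, R_th ≈ 2.88 Ω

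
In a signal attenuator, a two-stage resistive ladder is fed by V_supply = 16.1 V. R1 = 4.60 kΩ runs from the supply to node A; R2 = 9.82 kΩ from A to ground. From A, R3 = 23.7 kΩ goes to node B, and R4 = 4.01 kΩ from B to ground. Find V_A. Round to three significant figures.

Node A sees R2 in parallel with the series input of stage 2, R3 + R4 = 27.71 kΩ.
R2 ‖ (R3+R4) = 7.251 kΩ.
V_A = 16.1 × 7.251/(4.60 + 7.251) = 9.850 V.

V_A ≈ 9.85 V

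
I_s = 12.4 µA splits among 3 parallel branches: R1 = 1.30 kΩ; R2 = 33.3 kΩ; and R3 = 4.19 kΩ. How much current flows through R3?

ΣG = 1/1.30 + 1/33.3 + 1/4.19 = 1.038.
R3 takes the fraction G_k/ΣG = 0.2387/1.038 = 0.2299, so I = 12.4 × 0.2299 = 2.851 µA.

I ≈ 2.85 µA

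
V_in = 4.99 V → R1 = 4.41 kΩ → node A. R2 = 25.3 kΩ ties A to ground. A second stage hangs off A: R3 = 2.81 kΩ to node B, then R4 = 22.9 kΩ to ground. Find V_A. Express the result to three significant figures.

Looking into the second stage from A: R3 + R4 = 25.71 kΩ appears in parallel with R2.
Effective lower resistance at A: R2 ‖ 25.71 = 12.75 kΩ.
V_A = 4.99 × 12.75/(4.41 + 12.75) = 3.708 V.

V_A ≈ 3.71 V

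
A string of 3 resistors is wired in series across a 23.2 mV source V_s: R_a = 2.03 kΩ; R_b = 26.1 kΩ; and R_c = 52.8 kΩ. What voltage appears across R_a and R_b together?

Series total: ΣR = 2.03 + 26.1 + 52.8 = 80.93 kΩ.
R_{R_a..R_b} = 2.03 + 26.1 = 28.13 kΩ.
V = V_s · R/ΣR = 23.2 × 0.3476 = 8.064 mV.

V ≈ 8.06 mV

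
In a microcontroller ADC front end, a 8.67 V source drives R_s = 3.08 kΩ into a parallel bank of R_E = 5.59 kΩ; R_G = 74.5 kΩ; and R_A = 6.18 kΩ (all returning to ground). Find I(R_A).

Combine the parallel branches: R_p = (1/5.59 + 1/74.5 + 1/6.18)⁻¹ = 2.824 kΩ.
Node voltage V_A = V_DC · R_p/(R_s + R_p) = 8.67 × 0.4783 = 4.147 V.
I(R_A) = V_A / R_A = 4.147/6.18 = 0.6710 mA.

I ≈ 0.671 mA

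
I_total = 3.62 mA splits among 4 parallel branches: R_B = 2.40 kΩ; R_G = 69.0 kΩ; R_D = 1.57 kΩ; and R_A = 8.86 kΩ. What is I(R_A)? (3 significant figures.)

Total conductance ΣG = 1/2.40 + 1/69.0 + 1/1.57 + 1/8.86 = 1.181 (units of 1/kΩ).
R_A takes the fraction G_k/ΣG = 0.1129/1.181 = 0.09557, so I = 3.62 × 0.09557 = 0.3460 mA.

I ≈ 0.346 mA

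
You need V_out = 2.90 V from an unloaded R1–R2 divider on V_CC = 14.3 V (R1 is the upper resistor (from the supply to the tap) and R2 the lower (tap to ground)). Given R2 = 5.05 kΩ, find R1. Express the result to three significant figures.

R1 ≈ 19.9 kΩ

V_out/V_CC = R2/(R1+R2) = 0.2028.
So R1 = R2 · (V_CC/V_out − 1) = 5.05 × (14.3/2.90 − 1) = 5.05 × 3.931 = 19.85 kΩ.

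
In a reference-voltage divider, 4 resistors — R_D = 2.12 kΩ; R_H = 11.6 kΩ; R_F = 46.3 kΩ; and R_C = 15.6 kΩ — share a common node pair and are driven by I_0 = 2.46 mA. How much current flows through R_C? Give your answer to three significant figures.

Conductances: ΣG = 1/2.12 + 1/11.6 + 1/46.3 + 1/15.6 = 0.6436 (1/kΩ).
R_C takes the fraction G_k/ΣG = 0.06410/0.6436 = 0.09960, so I = 2.46 × 0.09960 = 0.2450 mA.

I ≈ 0.245 mA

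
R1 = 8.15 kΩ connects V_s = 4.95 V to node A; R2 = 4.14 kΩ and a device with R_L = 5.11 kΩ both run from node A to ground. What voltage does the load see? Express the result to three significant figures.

First combine the lower leg with the load: R2 ‖ R_L = 2.287 kΩ.
Voltage divider with the loaded lower leg: V_out = 4.95 × 2.287/(8.15 + 2.287) = 4.95 × 0.2191 = 1.085 V.

V_out ≈ 1.08 V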